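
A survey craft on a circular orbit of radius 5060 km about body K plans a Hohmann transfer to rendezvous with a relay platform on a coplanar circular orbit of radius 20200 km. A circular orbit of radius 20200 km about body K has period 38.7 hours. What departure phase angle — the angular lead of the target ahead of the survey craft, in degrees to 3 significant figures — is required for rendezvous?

φ = 91.0°

From Kepler's third law T² = 4π²r³/μ at r = 20200 km, T = 38.7 hours = 38.7 × 3600 s = 1.3932×10^5 s: μ = 4π²r³/T² = 16764.4 km³/s².
Transfer-ellipse semi-major axis a_t = (r₁ + r₂)/2 = (5060 + 20200)/2 = 12630 km.
Transfer time t = π√(a_t³/μ) = 34440 s.
The target's mean motion on its circular orbit is ω₂ = √(μ/r₂³) = 4.510×10^-5 rad/s.
Angle swept by the target during transfer: ω₂·t = 1.5532 rad = 88.99°.
The survey craft traverses 180° on the transfer ellipse, so the target must lead by 180° − 88.99° = 91.0°.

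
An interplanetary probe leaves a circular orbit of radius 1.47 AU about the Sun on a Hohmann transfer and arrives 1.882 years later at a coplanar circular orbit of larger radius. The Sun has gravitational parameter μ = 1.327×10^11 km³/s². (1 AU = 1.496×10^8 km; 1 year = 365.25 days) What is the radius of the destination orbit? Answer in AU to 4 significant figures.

In km: r₁ = 1.47 × 1.496×10^8 = 2.19912×10^8 km.
Transfer time t = 1.882 years × 365.25 × 86400 s = 5.93914032×10^7 s, and t = π√(a_t³/μ).
So a_t = (μ t²/π²)^(1/3) = (1.327×10^11 × (5.93914032×10^7)² / π²)^(1/3) = 3.6197×10^8 km.
Since a_t = (r₁ + r₂)/2, r₂ = 2a_t − r₁ = 2×3.6197×10^8 − 2.19912×10^8 = 5.04028×10^8 km.
In AU: r₂ = 5.04028×10^8 / 1.496×10^8 = 3.369 AU.

r₂ = 3.369 AU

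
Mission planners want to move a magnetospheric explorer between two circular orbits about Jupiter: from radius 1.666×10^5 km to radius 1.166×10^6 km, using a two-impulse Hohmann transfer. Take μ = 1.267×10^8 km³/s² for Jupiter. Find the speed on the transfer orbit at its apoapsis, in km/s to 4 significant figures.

The Hohmann ellipse has a_t = (r₁ + r₂)/2 = 6.663×10^5 km.
The apoapsis of the transfer ellipse is at r = 1.166×10^6 km.
From the vis-viva equation, v = √[μ(2/r − 1/a_t)] = 5.212 km/s.

v = 5.212 km/s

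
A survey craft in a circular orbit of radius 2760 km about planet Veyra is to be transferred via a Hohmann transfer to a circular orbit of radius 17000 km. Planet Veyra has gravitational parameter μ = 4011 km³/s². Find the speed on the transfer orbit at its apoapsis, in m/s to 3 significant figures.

v = 257 m/s

Semi-major axis of the transfer orbit: a_t = (2760 + 17000)/2 = 9880 km.
The apoapsis of the transfer ellipse is at r = 17000 km.
Vis-viva: v = √[μ(2/r − 1/a_t)] = √[4011 × (2/17000 − 1/9880)] = 0.2567 km/s.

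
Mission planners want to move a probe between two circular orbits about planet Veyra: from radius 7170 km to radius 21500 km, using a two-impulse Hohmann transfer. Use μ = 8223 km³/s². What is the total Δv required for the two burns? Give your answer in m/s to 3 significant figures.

Transfer-ellipse semi-major axis a_t = (r₁ + r₂)/2 = (7170 + 21500)/2 = 14335 km.
Circular speed at r₁: v₁ = √(μ/r₁) = √(8223/7170) = 1.0709 km/s.
Transfer-orbit speed at r₁ (v² = μ(2/r − 1/a)): v_p = √[μ(2/r₁ − 1/a_t)] = 1.3115 km/s.
First burn Δv₁ = |v_p − v₁| = 0.2406 km/s.
At r₂, v₂ = √(μ/r₂) = 0.61844 km/s.
Transfer-orbit speed at r₂: v_a = √[μ(2/r₂ − 1/a_t)] = 0.43738 km/s.
Second burn Δv₂ = |v₂ − v_a| = 0.1811 km/s.
Δv = Δv₁ + Δv₂ = 0.2406 + 0.1811 = 0.4217 km/s.

Δv = 422 m/s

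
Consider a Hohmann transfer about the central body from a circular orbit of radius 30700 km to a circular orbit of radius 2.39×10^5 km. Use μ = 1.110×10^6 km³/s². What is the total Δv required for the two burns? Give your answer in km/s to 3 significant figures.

Δv = 3.12 km/s

Transfer-ellipse semi-major axis a_t = (r₁ + r₂)/2 = (30700 + 2.390×10^5)/2 = 1.3485×10^5 km.
At r₁ the circular-orbit speed is v₁ = √(μ/r₁) = 6.013 km/s.
On the transfer ellipse at r₁, v² = μ(2/r − 1/a) gives v_p = √[μ(2/r₁ − 1/a_t)] = 8.005 km/s.
First burn Δv₁ = |v_p − v₁| = 1.992 km/s.
At r₂, v₂ = √(μ/r₂) = 2.155 km/s.
Transfer-orbit speed at r₂: v_a = √[μ(2/r₂ − 1/a_t)] = 1.028 km/s.
Second burn Δv₂ = |v₂ − v_a| = 1.127 km/s.
Total Δv = Δv₁ + Δv₂ = 3.119 km/s.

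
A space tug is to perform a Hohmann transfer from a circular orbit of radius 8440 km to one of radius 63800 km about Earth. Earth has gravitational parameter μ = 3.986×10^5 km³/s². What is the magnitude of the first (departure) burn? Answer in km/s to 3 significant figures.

Transfer-ellipse semi-major axis a_t = (r₁ + r₂)/2 = (8440 + 63800)/2 = 36120 km.
On the circular orbit at r = 8440 km, v_c = √(μ/r) = 6.872 km/s.
Vis-viva on the transfer ellipse at r = 8440 km gives v_t = √[μ(2/r − 1/a_t)] = 9.133 km/s.
Δv₁ = |v_t − v_c| = |9.133 − 6.872| = 2.261 km/s.

Δv₁ = 2.26 km/s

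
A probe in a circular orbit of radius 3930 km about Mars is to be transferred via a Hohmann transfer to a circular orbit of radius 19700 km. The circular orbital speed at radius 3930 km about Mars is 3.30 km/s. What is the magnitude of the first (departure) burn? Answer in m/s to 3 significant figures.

From the circular-orbit relation v² = μ/r at r = 3930 km: μ = v²r = (3.30)² × 3930 = 42797.7 km³/s².
Transfer-ellipse semi-major axis a_t = (r₁ + r₂)/2 = (3930 + 19700)/2 = 11815 km.
On the circular orbit at r = 3930 km, v_c = √(μ/r) = 3.3000 km/s.
Vis-viva on the transfer ellipse at r = 3930 km gives v_t = √[μ(2/r − 1/a_t)] = 4.2612 km/s.
Δv₁ = |v_t − v_c| = |4.2612 − 3.3000| = 0.9612 km/s.

Δv₁ = 961 m/s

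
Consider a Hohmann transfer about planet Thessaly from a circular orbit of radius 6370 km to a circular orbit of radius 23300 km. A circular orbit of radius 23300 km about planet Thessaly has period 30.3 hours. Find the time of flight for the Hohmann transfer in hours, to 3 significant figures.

t = 7.70 hours

From Kepler's third law T² = 4π²r³/μ at r = 23300 km, T = 30.3 hours = 30.3 × 3600 s = 1.0908×10^5 s: μ = 4π²r³/T² = 41969.8 km³/s².
Semi-major axis of the transfer orbit: a_t = (6370 + 23300)/2 = 14835 km.
Half the transfer-orbit period gives t = π√(a_t³/μ) = 27710 s.
Converting: 27710 s ÷ 3600 s/hour = 7.70 hours.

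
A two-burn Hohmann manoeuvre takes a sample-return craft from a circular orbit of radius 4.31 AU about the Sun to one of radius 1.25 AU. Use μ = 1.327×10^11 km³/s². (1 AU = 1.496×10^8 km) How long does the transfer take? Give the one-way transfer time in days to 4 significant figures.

In km: r₁ = 4.31 × 1.496×10^8 = 6.44776×10^8 km; r₂ = 1.25 × 1.496×10^8 = 1.870×10^8 km.
Transfer-ellipse semi-major axis a_t = (r₁ + r₂)/2 = (6.44776×10^8 + 1.870×10^8)/2 = 4.15888×10^8 km.
Half the transfer-orbit period gives t = π√(a_t³/μ) = 7.3144×10^7 s.
Converting: 7.3144×10^7 s ÷ 86400 s/day = 846.6 days.

t = 846.6 days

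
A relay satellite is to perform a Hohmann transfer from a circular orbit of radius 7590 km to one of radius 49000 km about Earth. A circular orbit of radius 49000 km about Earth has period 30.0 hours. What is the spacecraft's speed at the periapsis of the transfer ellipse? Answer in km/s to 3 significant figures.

v = 9.53 km/s

From Kepler's third law T² = 4π²r³/μ at r = 49000 km, T = 30.0 hours = 30.0 × 3600 s = 1.080×10^5 s: μ = 4π²r³/T² = 3.98199×10^5 km³/s².
The Hohmann ellipse has a_t = (r₁ + r₂)/2 = 28295 km.
At periapsis, r = 7590 km.
Vis-viva: v = √[μ(2/r − 1/a_t)] = √[3.98199×10^5 × (2/7590 − 1/28295)] = 9.532 km/s.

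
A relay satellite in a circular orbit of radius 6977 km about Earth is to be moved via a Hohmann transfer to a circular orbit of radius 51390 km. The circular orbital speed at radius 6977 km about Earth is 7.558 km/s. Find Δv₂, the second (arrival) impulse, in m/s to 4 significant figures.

Δv₂ = 1423 m/s

From the circular-orbit relation v² = μ/r at r = 6977 km: μ = v²r = (7.558)² × 6977 = 3.98550×10^5 km³/s².
The Hohmann ellipse has a_t = (r₁ + r₂)/2 = 29183.5 km.
On the circular orbit at r = 51390 km, v_c = √(μ/r) = 2.785 km/s.
Vis-viva on the transfer ellipse at r = 51390 km gives v_t = √[μ(2/r − 1/a_t)] = 1.362 km/s.
Δv₂ = |v_t − v_c| = |1.362 − 2.785| = 1.423 km/s.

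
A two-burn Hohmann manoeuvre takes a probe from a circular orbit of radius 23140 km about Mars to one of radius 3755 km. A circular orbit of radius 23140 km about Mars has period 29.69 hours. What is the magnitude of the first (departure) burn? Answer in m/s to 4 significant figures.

From Kepler's third law T² = 4π²r³/μ at r = 23140 km, T = 29.69 hours = 29.69 × 3600 s = 1.06884×10^5 s: μ = 4π²r³/T² = 42817.8 km³/s².
Transfer-ellipse semi-major axis a_t = (r₁ + r₂)/2 = (23140 + 3755)/2 = 13447.5 km.
On the circular orbit at r = 23140 km, v_c = √(μ/r) = 1.3603 km/s.
Vis-viva on the transfer ellipse at r = 23140 km gives v_t = √[μ(2/r − 1/a_t)] = 0.71881 km/s.
Δv₁ = |v_t − v_c| = |0.71881 − 1.3603| = 0.6415 km/s.

Δv₁ = 641.5 m/s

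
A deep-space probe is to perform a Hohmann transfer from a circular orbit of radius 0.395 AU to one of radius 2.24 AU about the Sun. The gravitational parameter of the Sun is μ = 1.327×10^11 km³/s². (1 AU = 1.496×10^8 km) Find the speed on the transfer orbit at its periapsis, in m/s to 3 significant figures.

v = 61800 m/s

In km: r₁ = 0.395 × 1.496×10^8 = 5.9092×10^7 km; r₂ = 2.24 × 1.496×10^8 = 3.35104×10^8 km.
Transfer-ellipse semi-major axis a_t = (r₁ + r₂)/2 = (5.9092×10^7 + 3.35104×10^8)/2 = 1.97098×10^8 km.
At periapsis, r = 5.9092×10^7 km.
Applying v² = μ(2/r − 1/a_t): v = 61.79 km/s.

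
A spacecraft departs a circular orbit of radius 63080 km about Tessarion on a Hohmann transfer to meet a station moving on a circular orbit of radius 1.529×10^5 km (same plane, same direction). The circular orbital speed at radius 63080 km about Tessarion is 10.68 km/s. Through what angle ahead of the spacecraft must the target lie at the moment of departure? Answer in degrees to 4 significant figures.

From the circular-orbit relation v² = μ/r at r = 63080 km: μ = v²r = (10.68)² × 63080 = 7.19506×10^6 km³/s².
The Hohmann ellipse has a_t = (r₁ + r₂)/2 = 1.0799×10^5 km.
Transfer time t = π√(a_t³/μ) = 41563 s.
The target's mean motion on its circular orbit is ω₂ = √(μ/r₂³) = 4.4865×10^-5 rad/s.
Angle swept by the target during transfer: ω₂·t = 1.8647 rad = 106.84°.
The spacecraft traverses 180° on the transfer ellipse, so the target must lead by 180° − 106.84° = 73.16°.

φ = 73.16°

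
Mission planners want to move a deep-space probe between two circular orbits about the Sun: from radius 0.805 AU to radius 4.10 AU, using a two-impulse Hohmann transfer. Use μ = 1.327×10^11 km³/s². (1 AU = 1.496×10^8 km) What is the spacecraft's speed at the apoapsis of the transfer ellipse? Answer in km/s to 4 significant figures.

In km: r₁ = 0.805 × 1.496×10^8 = 1.20428×10^8 km; r₂ = 4.10 × 1.496×10^8 = 6.1336×10^8 km.
Transfer-ellipse semi-major axis a_t = (r₁ + r₂)/2 = (1.20428×10^8 + 6.1336×10^8)/2 = 3.66894×10^8 km.
At apoapsis, r = 6.1336×10^8 km.
Applying v² = μ(2/r − 1/a_t): v = 8.427 km/s.

v = 8.427 km/s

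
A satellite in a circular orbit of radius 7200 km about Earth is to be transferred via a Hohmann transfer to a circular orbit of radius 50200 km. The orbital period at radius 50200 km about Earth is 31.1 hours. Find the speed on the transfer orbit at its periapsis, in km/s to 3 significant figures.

v = 9.84 km/s

From Kepler's third law T² = 4π²r³/μ at r = 50200 km, T = 31.1 hours = 31.1 × 3600 s = 1.1196×10^5 s: μ = 4π²r³/T² = 3.98424×10^5 km³/s².
The Hohmann ellipse has a_t = (r₁ + r₂)/2 = 28700 km.
The periapsis of the transfer ellipse is at r = 7200 km.
Vis-viva: v = √[μ(2/r − 1/a_t)] = √[3.98424×10^5 × (2/7200 − 1/28700)] = 9.838 km/s.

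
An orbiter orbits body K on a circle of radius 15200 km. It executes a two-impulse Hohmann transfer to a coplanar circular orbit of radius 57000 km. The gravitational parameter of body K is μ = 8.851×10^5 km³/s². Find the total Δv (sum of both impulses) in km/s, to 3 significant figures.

Transfer-ellipse semi-major axis a_t = (r₁ + r₂)/2 = (15200 + 57000)/2 = 36100 km.
At r₁ the circular-orbit speed is v₁ = √(μ/r₁) = 7.6309 km/s.
On the transfer ellipse at r₁, vis-viva gives v_p = √[μ(2/r₁ − 1/a_t)] = 9.5887 km/s.
First burn Δv₁ = |v_p − v₁| = 1.9578 km/s.
Circular speed at r₂: v₂ = √(μ/r₂) = 3.9406 km/s.
Transfer-orbit speed at r₂: v_a = √[μ(2/r₂ − 1/a_t)] = 2.5570 km/s.
Second burn Δv₂ = |v₂ − v_a| = 1.3836 km/s.
Total Δv = Δv₁ + Δv₂ = 3.341 km/s.

Δv = 3.34 km/s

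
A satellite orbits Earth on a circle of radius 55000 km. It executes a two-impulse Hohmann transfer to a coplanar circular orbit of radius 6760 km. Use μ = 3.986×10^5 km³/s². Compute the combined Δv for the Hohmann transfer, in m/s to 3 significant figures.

Δv = 4000 m/s

Transfer-ellipse semi-major axis a_t = (r₁ + r₂)/2 = (55000 + 6760)/2 = 30880 km.
At r₁ the circular-orbit speed is v₁ = √(μ/r₁) = 2.69208 km/s.
Transfer-orbit speed at r₁ (vis-viva): v_a = √[μ(2/r₁ − 1/a_t)] = 1.25957 km/s.
First burn Δv₁ = |v_a − v₁| = 1.433 km/s.
Circular speed at r₂: v₂ = √(μ/r₂) = 7.6788 km/s.
Transfer-orbit speed at r₂: v_p = √[μ(2/r₂ − 1/a_t)] = 10.248 km/s.
Second burn Δv₂ = |v₂ − v_p| = 2.569 km/s.
Total Δv = Δv₁ + Δv₂ = 4.002 km/s.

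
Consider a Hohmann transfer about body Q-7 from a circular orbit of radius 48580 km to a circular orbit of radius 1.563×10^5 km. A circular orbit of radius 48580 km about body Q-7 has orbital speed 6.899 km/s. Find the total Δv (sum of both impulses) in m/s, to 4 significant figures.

From the circular-orbit relation v² = μ/r at r = 48580 km: μ = v²r = (6.899)² × 48580 = 2.31222×10^6 km³/s².
Semi-major axis of the transfer orbit: a_t = (48580 + 1.563×10^5)/2 = 1.0244×10^5 km.
At r₁ the circular-orbit speed is v₁ = √(μ/r₁) = 6.8990 km/s.
Transfer-orbit speed at r₁ (v² = μ(2/r − 1/a)): v_p = √[μ(2/r₁ − 1/a_t)] = 8.5218 km/s.
First burn Δv₁ = |v_p − v₁| = 1.6228 km/s.
Circular speed at r₂: v₂ = √(μ/r₂) = 3.846231 km/s.
Transfer-orbit speed at r₂: v_a = √[μ(2/r₂ − 1/a_t)] = 2.648679 km/s.
Second burn Δv₂ = |v₂ − v_a| = 1.1976 km/s.
Total Δv = Δv₁ + Δv₂ = 2.820 km/s.

Δv = 2820 m/s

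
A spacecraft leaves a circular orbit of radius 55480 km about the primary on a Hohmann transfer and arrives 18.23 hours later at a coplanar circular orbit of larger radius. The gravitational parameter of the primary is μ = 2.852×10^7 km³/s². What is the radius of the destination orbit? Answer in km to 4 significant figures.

Transfer time t = 18.23 hours = 65628 s, and t = π√(a_t³/μ).
So a_t = (μ t²/π²)^(1/3) = (2.852×10^7 × (65628)² / π²)^(1/3) = 2.3174×10^5 km.
Since a_t = (r₁ + r₂)/2, r₂ = 2a_t − r₁ = 2×2.3174×10^5 − 55480 = 4.080×10^5 km.

r₂ = 4.080×10^5 km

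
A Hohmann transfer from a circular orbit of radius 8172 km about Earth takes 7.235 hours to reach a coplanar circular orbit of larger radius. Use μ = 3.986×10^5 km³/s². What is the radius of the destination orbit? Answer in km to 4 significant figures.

r₂ = 52120 km

Transfer time t = 7.235 hours = 26046 s, and t = π√(a_t³/μ).
So a_t = (μ t²/π²)^(1/3) = (3.986×10^5 × (26046)² / π²)^(1/3) = 30147 km.
Since a_t = (r₁ + r₂)/2, r₂ = 2a_t − r₁ = 2×30147 − 8172 = 52122 km.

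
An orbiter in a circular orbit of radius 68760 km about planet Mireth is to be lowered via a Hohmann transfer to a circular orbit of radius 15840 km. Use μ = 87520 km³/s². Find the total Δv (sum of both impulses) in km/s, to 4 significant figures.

Semi-major axis of the transfer orbit: a_t = (68760 + 15840)/2 = 42300 km.
Circular speed at r₁: v₁ = √(μ/r₁) = √(87520/68760) = 1.1282 km/s.
On the transfer ellipse at r₁, vis-viva equation gives v_a = √[μ(2/r₁ − 1/a_t)] = 0.69039 km/s.
First burn Δv₁ = |v_a − v₁| = 0.4378 km/s.
At r₂, v₂ = √(μ/r₂) = 2.3506 km/s.
Transfer-orbit speed at r₂: v_p = √[μ(2/r₂ − 1/a_t)] = 2.9969 km/s.
Second burn Δv₂ = |v₂ − v_p| = 0.6463 km/s.
Δv = Δv₁ + Δv₂ = 0.4378 + 0.6463 = 1.084 km/s.

Δv = 1.084 km/s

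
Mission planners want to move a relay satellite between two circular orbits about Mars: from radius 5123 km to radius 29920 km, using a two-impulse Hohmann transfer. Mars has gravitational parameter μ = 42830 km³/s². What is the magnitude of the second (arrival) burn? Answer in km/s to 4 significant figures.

Δv₂ = 0.5495 km/s

The Hohmann ellipse has a_t = (r₁ + r₂)/2 = 17521.5 km.
Circular speed at r = 29920 km: v_c = √(μ/r) = 1.19645 km/s.
Transfer-orbit speed at the same r (vis-viva, a = a_t): v_t = √[μ(2/r − 1/a_t)] = 0.646949 km/s.
Δv₂ = |v_t − v_c| = |0.646949 − 1.19645| = 0.5495 km/s.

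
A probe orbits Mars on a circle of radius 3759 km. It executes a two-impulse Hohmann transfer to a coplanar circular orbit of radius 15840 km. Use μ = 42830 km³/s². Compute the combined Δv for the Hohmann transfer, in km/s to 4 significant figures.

Δv = 1.542 km/s

Semi-major axis of the transfer orbit: a_t = (3759 + 15840)/2 = 9799.5 km.
At r₁ the circular-orbit speed is v₁ = √(μ/r₁) = 3.3755 km/s.
Transfer-orbit speed at r₁ (vis-viva): v_p = √[μ(2/r₁ − 1/a_t)] = 4.2915 km/s.
First burn Δv₁ = |v_p − v₁| = 0.9160 km/s.
Circular speed at r₂: v₂ = √(μ/r₂) = 1.64436 km/s.
Transfer-orbit speed at r₂: v_a = √[μ(2/r₂ − 1/a_t)] = 1.01843 km/s.
Second burn Δv₂ = |v₂ − v_a| = 0.6259 km/s.
Total Δv = Δv₁ + Δv₂ = 1.542 km/s.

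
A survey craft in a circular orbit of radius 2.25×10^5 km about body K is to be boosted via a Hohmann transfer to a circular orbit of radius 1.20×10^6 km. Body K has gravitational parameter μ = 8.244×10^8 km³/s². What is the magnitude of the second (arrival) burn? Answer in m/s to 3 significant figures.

Δv₂ = 11500 m/s

The Hohmann ellipse has a_t = (r₁ + r₂)/2 = 7.125×10^5 km.
Circular speed at r = 1.200×10^6 km: v_c = √(μ/r) = 26.21 km/s.
Vis-viva on the transfer ellipse at r = 1.200×10^6 km gives v_t = √[μ(2/r − 1/a_t)] = 14.73 km/s.
Δv₂ = |v_t − v_c| = |14.73 − 26.21| = 11.48 km/s.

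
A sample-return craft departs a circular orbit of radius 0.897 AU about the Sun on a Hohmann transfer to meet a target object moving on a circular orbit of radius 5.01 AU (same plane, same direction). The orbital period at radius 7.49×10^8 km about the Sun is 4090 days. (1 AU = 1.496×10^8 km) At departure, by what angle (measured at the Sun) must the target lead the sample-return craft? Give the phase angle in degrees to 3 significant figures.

φ = 98.5°

From Kepler's third law T² = 4π²r³/μ at r = 7.49×10^8 km, T = 4090 days = 4090 × 86400 s = 3.53376×10^8 s: μ = 4π²r³/T² = 1.32841×10^11 km³/s².
In km: r₁ = 0.897 × 1.496×10^8 = 1.341912×10^8 km; r₂ = 5.01 × 1.496×10^8 = 7.49496×10^8 km.
The Hohmann ellipse has a_t = (r₁ + r₂)/2 = 4.418436×10^8 km.
Transfer time t = π√(a_t³/μ) = 8.005×10^7 s.
Target angular speed ω₂ = √(μ/r₂³) = 1.776×10^-8 rad/s.
Angle swept by the target during transfer: ω₂·t = 1.422 rad = 81.47°.
The sample-return craft traverses 180° on the transfer ellipse, so the target must lead by 180° − 81.47° = 98.5°.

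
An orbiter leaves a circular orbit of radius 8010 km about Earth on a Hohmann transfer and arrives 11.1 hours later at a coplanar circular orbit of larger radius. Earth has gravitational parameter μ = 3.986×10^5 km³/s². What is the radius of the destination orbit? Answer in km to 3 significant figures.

Transfer time t = 11.1 hours = 39960 s, and t = π√(a_t³/μ).
So a_t = (μ t²/π²)^(1/3) = (3.986×10^5 × (39960)² / π²)^(1/3) = 40102 km.
Since a_t = (r₁ + r₂)/2, r₂ = 2a_t − r₁ = 2×40102 − 8010 = 72194 km.

r₂ = 72200 km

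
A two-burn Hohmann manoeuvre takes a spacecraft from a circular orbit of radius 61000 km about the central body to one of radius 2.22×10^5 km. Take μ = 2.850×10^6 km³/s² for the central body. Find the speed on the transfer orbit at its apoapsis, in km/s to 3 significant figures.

Transfer-ellipse semi-major axis a_t = (r₁ + r₂)/2 = (61000 + 2.220×10^5)/2 = 1.415×10^5 km.
At apoapsis, r = 2.220×10^5 km.
Applying v² = μ(2/r − 1/a_t): v = 2.353 km/s.

v = 2.35 km/s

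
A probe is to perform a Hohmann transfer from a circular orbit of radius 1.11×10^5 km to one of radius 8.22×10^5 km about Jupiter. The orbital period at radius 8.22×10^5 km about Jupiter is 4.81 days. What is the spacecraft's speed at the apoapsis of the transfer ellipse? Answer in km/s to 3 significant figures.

From Kepler's third law T² = 4π²r³/μ at r = 8.22×10^5 km, T = 4.81 days = 4.81 × 86400 s = 4.15584×10^5 s: μ = 4π²r³/T² = 1.26957×10^8 km³/s².
Semi-major axis of the transfer orbit: a_t = (1.110×10^5 + 8.220×10^5)/2 = 4.665×10^5 km.
At apoapsis, r = 8.220×10^5 km.
Vis-viva: v = √[μ(2/r − 1/a_t)] = √[1.26957×10^8 × (2/8.220×10^5 − 1/4.665×10^5)] = 6.062 km/s.

v = 6.06 km/s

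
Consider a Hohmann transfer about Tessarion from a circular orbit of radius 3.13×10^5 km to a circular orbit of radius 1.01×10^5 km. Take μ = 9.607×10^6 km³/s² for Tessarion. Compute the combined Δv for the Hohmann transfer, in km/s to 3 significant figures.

Δv = 3.91 km/s

Transfer-ellipse semi-major axis a_t = (r₁ + r₂)/2 = (3.130×10^5 + 1.010×10^5)/2 = 2.070×10^5 km.
At r₁ the circular-orbit speed is v₁ = √(μ/r₁) = 5.540 km/s.
Transfer-orbit speed at r₁ (v² = μ(2/r − 1/a)): v_a = √[μ(2/r₁ − 1/a_t)] = 3.870 km/s.
First burn Δv₁ = |v_a − v₁| = 1.670 km/s.
Circular speed at r₂: v₂ = √(μ/r₂) = 9.7529 km/s.
Transfer-orbit speed at r₂: v_p = √[μ(2/r₂ − 1/a_t)] = 11.993 km/s.
Second burn Δv₂ = |v₂ − v_p| = 2.240 km/s.
Total Δv = Δv₁ + Δv₂ = 3.910 km/s.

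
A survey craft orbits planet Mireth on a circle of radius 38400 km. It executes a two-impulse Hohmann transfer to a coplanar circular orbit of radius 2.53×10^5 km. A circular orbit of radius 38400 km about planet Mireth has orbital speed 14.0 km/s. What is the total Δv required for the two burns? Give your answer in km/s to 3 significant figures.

Δv = 7.10 km/s

From the circular-orbit relation v² = μ/r at r = 38400 km: μ = v²r = (14.0)² × 38400 = 7.52640×10^6 km³/s².
Transfer-ellipse semi-major axis a_t = (r₁ + r₂)/2 = (38400 + 2.530×10^5)/2 = 1.457×10^5 km.
At r₁ the circular-orbit speed is v₁ = √(μ/r₁) = 14.0000 km/s.
Transfer-orbit speed at r₁ (vis-viva): v_p = √[μ(2/r₁ − 1/a_t)] = 18.4484 km/s.
First burn Δv₁ = |v_p − v₁| = 4.4484 km/s.
Circular speed at r₂: v₂ = √(μ/r₂) = 5.45423 km/s.
Transfer-orbit speed at r₂: v_a = √[μ(2/r₂ − 1/a_t)] = 2.80007 km/s.
Second burn Δv₂ = |v₂ − v_a| = 2.6542 km/s.
Total Δv = Δv₁ + Δv₂ = 7.103 km/s.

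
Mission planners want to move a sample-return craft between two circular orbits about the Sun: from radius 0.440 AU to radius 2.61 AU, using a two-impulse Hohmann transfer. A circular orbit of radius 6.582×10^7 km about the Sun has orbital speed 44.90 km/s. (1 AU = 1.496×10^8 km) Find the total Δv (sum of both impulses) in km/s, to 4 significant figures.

From the circular-orbit relation v² = μ/r at r = 6.582×10^7 km: μ = v²r = (44.90)² × 6.582×10^7 = 1.32694×10^11 km³/s².
In km: r₁ = 0.440 × 1.496×10^8 = 6.5824×10^7 km; r₂ = 2.61 × 1.496×10^8 = 3.90456×10^8 km.
The Hohmann ellipse has a_t = (r₁ + r₂)/2 = 2.2814×10^8 km.
At r₁ the circular-orbit speed is v₁ = √(μ/r₁) = 44.90 km/s.
On the transfer ellipse at r₁, v² = μ(2/r − 1/a) gives v_p = √[μ(2/r₁ − 1/a_t)] = 58.74 km/s.
First burn Δv₁ = |v_p − v₁| = 13.84 km/s.
At r₂, v₂ = √(μ/r₂) = 18.435 km/s.
Transfer-orbit speed at r₂: v_a = √[μ(2/r₂ − 1/a_t)] = 9.9022 km/s.
Second burn Δv₂ = |v₂ − v_a| = 8.533 km/s.
Total Δv = Δv₁ + Δv₂ = 22.37 km/s.

Δv = 22.37 km/s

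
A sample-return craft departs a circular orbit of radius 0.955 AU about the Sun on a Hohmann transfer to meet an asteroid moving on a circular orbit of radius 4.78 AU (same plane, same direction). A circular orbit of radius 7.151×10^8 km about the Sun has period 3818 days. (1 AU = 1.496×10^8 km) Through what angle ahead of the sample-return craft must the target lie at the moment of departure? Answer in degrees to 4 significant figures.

φ = 96.37°

From Kepler's third law T² = 4π²r³/μ at r = 7.151×10^8 km, T = 3818 days = 3818 × 86400 s = 3.298752×10^8 s: μ = 4π²r³/T² = 1.32666×10^11 km³/s².
In km: r₁ = 0.955 × 1.496×10^8 = 1.42868×10^8 km; r₂ = 4.78 × 1.496×10^8 = 7.15088×10^8 km.
Transfer-ellipse semi-major axis a_t = (r₁ + r₂)/2 = (1.42868×10^8 + 7.15088×10^8)/2 = 4.28978×10^8 km.
The half-period of the transfer ellipse is t = π√(a_t³/μ) = 7.6634×10^7 s.
Target angular speed ω₂ = √(μ/r₂³) = 1.9048×10^-8 rad/s.
Angle swept by the target during transfer: ω₂·t = 1.4597 rad = 83.63°.
The sample-return craft traverses 180° on the transfer ellipse, so the target must lead by 180° − 83.63° = 96.37°.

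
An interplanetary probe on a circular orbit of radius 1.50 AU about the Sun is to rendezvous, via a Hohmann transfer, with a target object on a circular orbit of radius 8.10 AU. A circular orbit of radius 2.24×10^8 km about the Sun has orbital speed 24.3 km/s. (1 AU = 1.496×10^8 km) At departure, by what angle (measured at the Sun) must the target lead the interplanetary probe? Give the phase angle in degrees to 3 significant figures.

φ = 97.9°

From the circular-orbit relation v² = μ/r at r = 2.24×10^8 km: μ = v²r = (24.3)² × 2.24×10^8 = 1.32270×10^11 km³/s².
In km: r₁ = 1.50 × 1.496×10^8 = 2.244×10^8 km; r₂ = 8.10 × 1.496×10^8 = 1.21176×10^9 km.
Transfer-ellipse semi-major axis a_t = (r₁ + r₂)/2 = (2.244×10^8 + 1.21176×10^9)/2 = 7.1808×10^8 km.
Transfer time t = π√(a_t³/μ) = 1.6622×10^8 s.
Target angular speed ω₂ = √(μ/r₂³) = 8.6219×10^-9 rad/s.
Angle swept by the target during transfer: ω₂·t = 1.4331 rad = 82.11°.
Arrival is 180° from departure on the ellipse, so φ = 180° − 82.11° = 97.9°.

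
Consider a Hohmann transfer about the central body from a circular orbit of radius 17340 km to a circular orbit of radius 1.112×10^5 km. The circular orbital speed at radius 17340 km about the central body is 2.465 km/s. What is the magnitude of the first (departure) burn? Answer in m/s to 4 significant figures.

Δv₁ = 777.4 m/s

From the circular-orbit relation v² = μ/r at r = 17340 km: μ = v²r = (2.465)² × 17340 = 1.05362×10^5 km³/s².
Transfer-ellipse semi-major axis a_t = (r₁ + r₂)/2 = (17340 + 1.112×10^5)/2 = 64270 km.
Circular speed at r = 17340 km: v_c = √(μ/r) = 2.4650 km/s.
Vis-viva on the transfer ellipse at r = 17340 km gives v_t = √[μ(2/r − 1/a_t)] = 3.2424 km/s.
Δv₁ = |v_t − v_c| = |3.2424 − 2.4650| = 0.7774 km/s.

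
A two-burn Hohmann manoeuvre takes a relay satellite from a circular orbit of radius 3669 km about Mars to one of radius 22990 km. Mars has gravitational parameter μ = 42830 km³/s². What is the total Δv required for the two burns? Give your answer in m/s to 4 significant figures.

Δv = 1719 m/s

Semi-major axis of the transfer orbit: a_t = (3669 + 22990)/2 = 13329.5 km.
At r₁ the circular-orbit speed is v₁ = √(μ/r₁) = 3.417 km/s.
Transfer-orbit speed at r₁ (vis-viva): v_p = √[μ(2/r₁ − 1/a_t)] = 4.487 km/s.
First burn Δv₁ = |v_p − v₁| = 1.070 km/s.
Circular speed at r₂: v₂ = √(μ/r₂) = 1.3649 km/s.
Transfer-orbit speed at r₂: v_a = √[μ(2/r₂ − 1/a_t)] = 0.71610 km/s.
Second burn Δv₂ = |v₂ − v_a| = 0.6488 km/s.
Total Δv = Δv₁ + Δv₂ = 1.719 km/s.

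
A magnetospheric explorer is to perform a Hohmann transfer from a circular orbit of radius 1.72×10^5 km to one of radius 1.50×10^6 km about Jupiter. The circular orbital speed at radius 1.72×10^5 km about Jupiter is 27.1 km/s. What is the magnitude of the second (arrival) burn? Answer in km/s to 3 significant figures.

From the circular-orbit relation v² = μ/r at r = 1.72×10^5 km: μ = v²r = (27.1)² × 1.72×10^5 = 1.26319×10^8 km³/s².
Semi-major axis of the transfer orbit: a_t = (1.720×10^5 + 1.500×10^6)/2 = 8.360×10^5 km.
Circular speed at r = 1.500×10^6 km: v_c = √(μ/r) = 9.1767 km/s.
Vis-viva on the transfer ellipse at r = 1.500×10^6 km gives v_t = √[μ(2/r − 1/a_t)] = 4.1624 km/s.
Δv₂ = |v_t − v_c| = |4.1624 − 9.1767| = 5.014 km/s.

Δv₂ = 5.01 km/s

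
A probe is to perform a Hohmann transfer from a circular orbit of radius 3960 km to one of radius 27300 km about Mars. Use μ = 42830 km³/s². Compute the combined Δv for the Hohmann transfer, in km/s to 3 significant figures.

Δv = 1.68 km/s

Semi-major axis of the transfer orbit: a_t = (3960 + 27300)/2 = 15630 km.
Circular speed at r₁: v₁ = √(μ/r₁) = √(42830/3960) = 3.2887 km/s.
On the transfer ellipse at r₁, vis-viva gives v_p = √[μ(2/r₁ − 1/a_t)] = 4.3464 km/s.
First burn Δv₁ = |v_p − v₁| = 1.058 km/s.
Circular speed at r₂: v₂ = √(μ/r₂) = 1.25254 km/s.
Transfer-orbit speed at r₂: v_a = √[μ(2/r₂ − 1/a_t)] = 0.630465 km/s.
Second burn Δv₂ = |v₂ − v_a| = 0.6221 km/s.
Δv = Δv₁ + Δv₂ = 1.058 + 0.6221 = 1.680 km/s.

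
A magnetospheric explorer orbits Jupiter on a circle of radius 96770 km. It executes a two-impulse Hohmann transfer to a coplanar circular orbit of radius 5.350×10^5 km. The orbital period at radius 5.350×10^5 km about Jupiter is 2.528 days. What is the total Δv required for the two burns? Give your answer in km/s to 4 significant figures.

From Kepler's third law T² = 4π²r³/μ at r = 5.350×10^5 km, T = 2.528 days = 2.528 × 86400 s = 2.184192×10^5 s: μ = 4π²r³/T² = 1.26718×10^8 km³/s².
The Hohmann ellipse has a_t = (r₁ + r₂)/2 = 3.15885×10^5 km.
Circular speed at r₁: v₁ = √(μ/r₁) = √(1.26718×10^8/96770) = 36.187 km/s.
Transfer-orbit speed at r₁ (vis-viva): v_p = √[μ(2/r₁ − 1/a_t)] = 47.094 km/s.
First burn Δv₁ = |v_p − v₁| = 10.91 km/s.
Circular speed at r₂: v₂ = √(μ/r₂) = 15.39 km/s.
Transfer-orbit speed at r₂: v_a = √[μ(2/r₂ − 1/a_t)] = 8.518 km/s.
Second burn Δv₂ = |v₂ − v_a| = 6.872 km/s.
Δv = Δv₁ + Δv₂ = 10.91 + 6.872 = 17.78 km/s.

Δv = 17.78 km/s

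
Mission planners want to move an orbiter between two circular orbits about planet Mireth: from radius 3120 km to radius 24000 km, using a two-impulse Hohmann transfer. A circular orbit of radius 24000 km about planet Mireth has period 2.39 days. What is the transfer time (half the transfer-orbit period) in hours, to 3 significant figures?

t = 12.2 hours

From Kepler's third law T² = 4π²r³/μ at r = 24000 km, T = 2.39 days = 2.39 × 86400 s = 2.06496×10^5 s: μ = 4π²r³/T² = 12798.8 km³/s².
Transfer-ellipse semi-major axis a_t = (r₁ + r₂)/2 = (3120 + 24000)/2 = 13560 km.
By Kepler's third law the transfer-orbit period is T = 2π√(a_t³/μ), so t = T/2 = 43850 s.
Converting: 43850 s ÷ 3600 s/hour = 12.2 hours.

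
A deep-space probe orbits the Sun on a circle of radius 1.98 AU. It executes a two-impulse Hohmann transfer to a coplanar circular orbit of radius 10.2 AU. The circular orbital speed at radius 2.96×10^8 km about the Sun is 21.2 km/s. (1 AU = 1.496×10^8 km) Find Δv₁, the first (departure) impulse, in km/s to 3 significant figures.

Δv₁ = 6.23 km/s

From the circular-orbit relation v² = μ/r at r = 2.96×10^8 km: μ = v²r = (21.2)² × 2.96×10^8 = 1.33034×10^11 km³/s².
In km: r₁ = 1.98 × 1.496×10^8 = 2.96208×10^8 km; r₂ = 10.2 × 1.496×10^8 = 1.52592×10^9 km.
Semi-major axis of the transfer orbit: a_t = (2.96208×10^8 + 1.52592×10^9)/2 = 9.11064×10^8 km.
On the circular orbit at r = 2.96208×10^8 km, v_c = √(μ/r) = 21.193 km/s.
Vis-viva on the transfer ellipse at r = 2.96208×10^8 km gives v_t = √[μ(2/r − 1/a_t)] = 27.427 km/s.
Δv₁ = |v_t − v_c| = |27.427 − 21.193| = 6.234 km/s.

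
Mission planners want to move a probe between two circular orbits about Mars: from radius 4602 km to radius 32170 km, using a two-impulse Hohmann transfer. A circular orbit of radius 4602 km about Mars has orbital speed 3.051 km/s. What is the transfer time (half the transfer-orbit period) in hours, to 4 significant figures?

From the circular-orbit relation v² = μ/r at r = 4602 km: μ = v²r = (3.051)² × 4602 = 42838.2 km³/s².
The Hohmann ellipse has a_t = (r₁ + r₂)/2 = 18386 km.
Transfer time t = π√(a_t³/μ) = π√((18386)³ / 42838.2) = 37840 s.
Converting: 37840 s ÷ 3600 s/hour = 10.51 hours.

t = 10.51 hours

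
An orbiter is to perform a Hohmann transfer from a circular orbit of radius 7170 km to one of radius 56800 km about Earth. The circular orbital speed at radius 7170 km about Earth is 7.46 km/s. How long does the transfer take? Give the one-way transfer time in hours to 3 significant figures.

t = 7.90 hours

From the circular-orbit relation v² = μ/r at r = 7170 km: μ = v²r = (7.46)² × 7170 = 3.99022×10^5 km³/s².
The Hohmann ellipse has a_t = (r₁ + r₂)/2 = 31985 km.
By Kepler's third law the transfer-orbit period is T = 2π√(a_t³/μ), so t = T/2 = 28450 s.
Converting: 28450 s ÷ 3600 s/hour = 7.90 hours.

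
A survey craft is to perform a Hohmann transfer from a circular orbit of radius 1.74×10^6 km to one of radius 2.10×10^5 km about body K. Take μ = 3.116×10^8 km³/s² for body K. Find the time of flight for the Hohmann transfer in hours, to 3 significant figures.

Semi-major axis of the transfer orbit: a_t = (1.740×10^6 + 2.100×10^5)/2 = 9.750×10^5 km.
Half the transfer-orbit period gives t = π√(a_t³/μ) = 1.713×10^5 s.
Converting: 1.713×10^5 s ÷ 3600 s/hour = 47.6 hours.

t = 47.6 hours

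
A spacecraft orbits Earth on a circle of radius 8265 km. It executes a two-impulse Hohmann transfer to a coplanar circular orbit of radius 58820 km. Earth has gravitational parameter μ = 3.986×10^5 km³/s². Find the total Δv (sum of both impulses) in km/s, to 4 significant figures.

Δv = 3.563 km/s

Transfer-ellipse semi-major axis a_t = (r₁ + r₂)/2 = (8265 + 58820)/2 = 33542.5 km.
Circular speed at r₁: v₁ = √(μ/r₁) = √(3.986×10^5/8265) = 6.9446 km/s.
Transfer-orbit speed at r₁ (vis-viva equation): v_p = √[μ(2/r₁ − 1/a_t)] = 9.1963 km/s.
First burn Δv₁ = |v_p − v₁| = 2.252 km/s.
Circular speed at r₂: v₂ = √(μ/r₂) = 2.603 km/s.
Transfer-orbit speed at r₂: v_a = √[μ(2/r₂ − 1/a_t)] = 1.292 km/s.
Second burn Δv₂ = |v₂ − v_a| = 1.311 km/s.
Δv = Δv₁ + Δv₂ = 2.252 + 1.311 = 3.563 km/s.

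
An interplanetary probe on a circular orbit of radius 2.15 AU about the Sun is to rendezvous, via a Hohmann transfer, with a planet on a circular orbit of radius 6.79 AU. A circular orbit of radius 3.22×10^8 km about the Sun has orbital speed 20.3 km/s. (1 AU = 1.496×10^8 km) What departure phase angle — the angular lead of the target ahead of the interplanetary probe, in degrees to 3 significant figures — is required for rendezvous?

φ = 83.9°

From the circular-orbit relation v² = μ/r at r = 3.22×10^8 km: μ = v²r = (20.3)² × 3.22×10^8 = 1.32693×10^11 km³/s².
In km: r₁ = 2.15 × 1.496×10^8 = 3.2164×10^8 km; r₂ = 6.79 × 1.496×10^8 = 1.015784×10^9 km.
Semi-major axis of the transfer orbit: a_t = (3.2164×10^8 + 1.015784×10^9)/2 = 6.68712×10^8 km.
The half-period of the transfer ellipse is t = π√(a_t³/μ) = 1.49137×10^8 s.
The target's mean motion on its circular orbit is ω₂ = √(μ/r₂³) = 1.12518×10^-8 rad/s.
Angle swept by the target during transfer: ω₂·t = 1.67806 rad = 96.146°.
Arrival is 180° from departure on the ellipse, so φ = 180° − 96.146° = 83.9°.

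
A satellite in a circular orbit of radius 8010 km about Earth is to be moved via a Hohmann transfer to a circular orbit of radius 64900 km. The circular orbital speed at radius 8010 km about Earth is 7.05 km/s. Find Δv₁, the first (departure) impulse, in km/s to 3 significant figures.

Δv₁ = 2.36 km/s

From the circular-orbit relation v² = μ/r at r = 8010 km: μ = v²r = (7.05)² × 8010 = 3.98117×10^5 km³/s².
Transfer-ellipse semi-major axis a_t = (r₁ + r₂)/2 = (8010 + 64900)/2 = 36455 km.
On the circular orbit at r = 8010 km, v_c = √(μ/r) = 7.050 km/s.
Transfer-orbit speed at the same r (vis-viva, a = a_t): v_t = √[μ(2/r − 1/a_t)] = 9.407 km/s.
Δv₁ = |v_t − v_c| = |9.407 − 7.050| = 2.357 km/s.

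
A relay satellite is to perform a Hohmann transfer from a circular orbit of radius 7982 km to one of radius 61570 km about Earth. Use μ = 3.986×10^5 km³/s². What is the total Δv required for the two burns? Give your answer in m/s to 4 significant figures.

Δv = 3662 m/s

The Hohmann ellipse has a_t = (r₁ + r₂)/2 = 34776 km.
Circular speed at r₁: v₁ = √(μ/r₁) = √(3.986×10^5/7982) = 7.0666 km/s.
On the transfer ellipse at r₁, vis-viva equation gives v_p = √[μ(2/r₁ − 1/a_t)] = 9.4028 km/s.
First burn Δv₁ = |v_p − v₁| = 2.3362 km/s.
At r₂, v₂ = √(μ/r₂) = 2.5444 km/s.
Transfer-orbit speed at r₂: v_a = √[μ(2/r₂ − 1/a_t)] = 1.2190 km/s.
Second burn Δv₂ = |v₂ − v_a| = 1.3254 km/s.
Total Δv = Δv₁ + Δv₂ = 3.662 km/s.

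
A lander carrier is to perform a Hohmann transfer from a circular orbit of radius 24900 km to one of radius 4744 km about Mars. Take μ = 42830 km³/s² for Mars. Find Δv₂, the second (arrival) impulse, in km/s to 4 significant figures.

Δv₂ = 0.8898 km/s

The Hohmann ellipse has a_t = (r₁ + r₂)/2 = 14822 km.
On the circular orbit at r = 4744 km, v_c = √(μ/r) = 3.0047 km/s.
Transfer-orbit speed at the same r (vis-viva, a = a_t): v_t = √[μ(2/r − 1/a_t)] = 3.8945 km/s.
Δv₂ = |v_t − v_c| = |3.8945 − 3.0047| = 0.8898 km/s.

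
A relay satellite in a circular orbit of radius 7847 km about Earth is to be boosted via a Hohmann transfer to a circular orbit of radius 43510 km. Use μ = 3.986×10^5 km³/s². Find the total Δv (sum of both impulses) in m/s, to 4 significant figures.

Δv = 3504 m/s

The Hohmann ellipse has a_t = (r₁ + r₂)/2 = 25678.5 km.
Circular speed at r₁: v₁ = √(μ/r₁) = √(3.986×10^5/7847) = 7.127 km/s.
Transfer-orbit speed at r₁ (v² = μ(2/r − 1/a)): v_p = √[μ(2/r₁ − 1/a_t)] = 9.277 km/s.
First burn Δv₁ = |v_p − v₁| = 2.150 km/s.
At r₂, v₂ = √(μ/r₂) = 3.027 km/s.
Transfer-orbit speed at r₂: v_a = √[μ(2/r₂ − 1/a_t)] = 1.673 km/s.
Second burn Δv₂ = |v₂ − v_a| = 1.354 km/s.
Total Δv = Δv₁ + Δv₂ = 3.504 km/s.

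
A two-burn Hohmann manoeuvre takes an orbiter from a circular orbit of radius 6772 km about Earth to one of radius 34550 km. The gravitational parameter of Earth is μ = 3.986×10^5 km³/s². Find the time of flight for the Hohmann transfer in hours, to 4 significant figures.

The Hohmann ellipse has a_t = (r₁ + r₂)/2 = 20661 km.
Transfer time t = π√(a_t³/μ) = π√((20661)³ / 3.986×10^5) = 14778 s.
Converting: 14778 s ÷ 3600 s/hour = 4.105 hours.

t = 4.105 hours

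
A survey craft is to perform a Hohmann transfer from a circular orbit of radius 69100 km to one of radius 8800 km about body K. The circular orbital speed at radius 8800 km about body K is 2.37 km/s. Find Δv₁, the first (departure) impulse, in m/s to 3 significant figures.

Δv₁ = 444 m/s

From the circular-orbit relation v² = μ/r at r = 8800 km: μ = v²r = (2.37)² × 8800 = 49428.7 km³/s².
The Hohmann ellipse has a_t = (r₁ + r₂)/2 = 38950 km.
On the circular orbit at r = 69100 km, v_c = √(μ/r) = 0.8458 km/s.
Vis-viva on the transfer ellipse at r = 69100 km gives v_t = √[μ(2/r − 1/a_t)] = 0.4020 km/s.
Δv₁ = |v_t − v_c| = |0.4020 − 0.8458| = 0.4438 km/s.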